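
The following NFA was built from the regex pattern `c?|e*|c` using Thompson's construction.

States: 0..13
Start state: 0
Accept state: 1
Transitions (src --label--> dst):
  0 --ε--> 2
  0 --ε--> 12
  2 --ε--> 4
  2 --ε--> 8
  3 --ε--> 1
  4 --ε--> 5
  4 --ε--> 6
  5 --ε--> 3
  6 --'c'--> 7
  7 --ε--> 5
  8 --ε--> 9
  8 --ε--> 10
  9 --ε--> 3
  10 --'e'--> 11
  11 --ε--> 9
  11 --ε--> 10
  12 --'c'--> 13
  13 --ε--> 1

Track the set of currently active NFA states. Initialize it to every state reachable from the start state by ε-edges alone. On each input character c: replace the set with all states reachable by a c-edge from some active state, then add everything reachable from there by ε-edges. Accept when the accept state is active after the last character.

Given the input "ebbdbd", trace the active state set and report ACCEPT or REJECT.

Answer: REJECT

Derivation:
initial (ε-close {0}): {0,1,2,3,4,5,6,8,9,10,12}
'e' @ 1: {1,3,9,10,11}  (accept∈set)
'b' @ 2: {}  — no active states
rest 'bdbd' ignored (set empty)
after full input: {}  (accept=1 not in)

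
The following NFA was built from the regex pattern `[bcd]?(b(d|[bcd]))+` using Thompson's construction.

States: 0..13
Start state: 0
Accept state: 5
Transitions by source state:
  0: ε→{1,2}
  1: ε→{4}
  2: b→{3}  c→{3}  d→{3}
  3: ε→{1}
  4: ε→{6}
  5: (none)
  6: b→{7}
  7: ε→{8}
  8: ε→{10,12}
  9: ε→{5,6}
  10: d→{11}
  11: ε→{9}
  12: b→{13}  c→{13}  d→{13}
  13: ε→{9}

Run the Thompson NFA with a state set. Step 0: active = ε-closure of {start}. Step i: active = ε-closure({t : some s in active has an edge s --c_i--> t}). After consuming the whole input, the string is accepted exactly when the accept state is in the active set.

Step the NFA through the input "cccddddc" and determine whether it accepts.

Answer: REJECT

Steps:
S₀ = ε-closure({0}) = {0,1,2,4,6}
'c' @ 1: {1,3,4,6}
'c' @ 2: {}  — dead — no transitions
rest 'cddddc' ignored (set empty)
end set {} — state 5 not in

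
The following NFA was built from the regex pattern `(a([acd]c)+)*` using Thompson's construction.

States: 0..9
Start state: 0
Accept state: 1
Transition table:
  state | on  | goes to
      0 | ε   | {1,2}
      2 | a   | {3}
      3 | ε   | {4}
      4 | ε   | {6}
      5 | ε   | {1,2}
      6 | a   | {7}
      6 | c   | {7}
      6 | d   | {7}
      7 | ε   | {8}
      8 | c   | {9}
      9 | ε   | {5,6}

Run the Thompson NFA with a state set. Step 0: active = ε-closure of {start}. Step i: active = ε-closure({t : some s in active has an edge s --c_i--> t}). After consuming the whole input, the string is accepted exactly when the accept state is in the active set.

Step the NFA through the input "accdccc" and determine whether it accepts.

Answer: ACCEPT

Steps:
start: ε-closure({0}) = {0,1,2}
'a' @ 1: {3,4,6}
'c' @ 2: {7,8}
'c' @ 3: {1,2,5,6,9}  ✓accept
'd' @ 4: {7,8}
'c' @ 5: {1,2,5,6,9}  ✓accept
'c' @ 6: {7,8}
'c' @ 7: {1,2,5,6,9}  ✓accept
final: {1,2,5,6,9}; accept 1 in set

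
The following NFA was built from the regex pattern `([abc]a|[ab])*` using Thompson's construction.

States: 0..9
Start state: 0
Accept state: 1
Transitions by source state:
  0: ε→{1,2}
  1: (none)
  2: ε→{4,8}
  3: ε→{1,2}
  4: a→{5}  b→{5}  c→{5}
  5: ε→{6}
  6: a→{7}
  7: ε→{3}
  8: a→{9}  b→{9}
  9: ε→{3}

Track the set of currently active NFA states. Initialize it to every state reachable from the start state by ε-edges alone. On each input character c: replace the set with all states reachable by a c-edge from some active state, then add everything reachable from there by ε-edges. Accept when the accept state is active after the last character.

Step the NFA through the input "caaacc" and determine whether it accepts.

Answer: REJECT

Steps:
start: ε-closure({0}) = {0,1,2,4,8}
'c' @ 1: {5,6}
'a' @ 2: {1,2,3,4,7,8}  [accepting]
'a' @ 3: {1,2,3,4,5,6,8,9}  [accepting]
'a' @ 4: {1,2,3,4,5,6,7,8,9}  [accepting]
'c' @ 5: {5,6}
'c' @ 6: {}  — no active states
end set {} — state 1 not in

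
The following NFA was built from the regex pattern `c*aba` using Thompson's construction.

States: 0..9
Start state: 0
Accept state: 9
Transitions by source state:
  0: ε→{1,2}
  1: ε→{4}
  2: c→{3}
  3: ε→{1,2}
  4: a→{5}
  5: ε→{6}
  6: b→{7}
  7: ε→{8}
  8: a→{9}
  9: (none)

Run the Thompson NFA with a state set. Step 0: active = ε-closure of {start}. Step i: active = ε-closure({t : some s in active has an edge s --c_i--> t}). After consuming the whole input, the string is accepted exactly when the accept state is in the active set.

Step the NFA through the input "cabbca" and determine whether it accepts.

initial (ε-close {0}): {0,1,2,4}
'c' @ 1: {1,2,3,4}
'a' @ 2: {5,6}
'b' @ 3: {7,8}
'b' @ 4: {}  — state set empty
rest 'ca' ignored (set empty)
end set {} — state 9 not in

Answer: REJECT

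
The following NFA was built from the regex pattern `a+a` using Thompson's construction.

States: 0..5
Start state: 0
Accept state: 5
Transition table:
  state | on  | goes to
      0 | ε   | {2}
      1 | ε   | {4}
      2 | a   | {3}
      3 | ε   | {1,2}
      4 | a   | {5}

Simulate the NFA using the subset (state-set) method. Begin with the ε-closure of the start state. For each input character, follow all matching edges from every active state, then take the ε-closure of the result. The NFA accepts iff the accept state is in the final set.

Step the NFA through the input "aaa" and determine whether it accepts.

Answer: ACCEPT

Trace:
S₀ = ε-closure({0}) = {0,2}
'a' @ 1: {1,2,3,4}
'a' @ 2: {1,2,3,4,5}  ✓accept
'a' @ 3: {1,2,3,4,5}  ✓accept
final: {1,2,3,4,5}; accept 5 in set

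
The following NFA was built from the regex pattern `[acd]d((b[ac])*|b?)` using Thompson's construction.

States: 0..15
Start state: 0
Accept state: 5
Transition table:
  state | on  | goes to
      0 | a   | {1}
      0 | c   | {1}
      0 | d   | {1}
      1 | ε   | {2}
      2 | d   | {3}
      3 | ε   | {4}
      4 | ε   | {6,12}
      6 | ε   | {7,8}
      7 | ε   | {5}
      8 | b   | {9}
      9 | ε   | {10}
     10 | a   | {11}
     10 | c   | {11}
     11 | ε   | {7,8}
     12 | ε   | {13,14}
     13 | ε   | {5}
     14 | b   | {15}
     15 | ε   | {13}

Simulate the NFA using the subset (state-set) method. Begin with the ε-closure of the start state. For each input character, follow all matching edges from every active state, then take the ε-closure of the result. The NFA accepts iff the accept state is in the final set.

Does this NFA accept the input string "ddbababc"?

start: ε-closure({0}) = {0}
'd' @ 1: {1,2}
'd' @ 2: {3,4,5,6,7,8,12,13,14}  ✓accept
'b' @ 3: {5,9,10,13,15}  ✓accept
'a' @ 4: {5,7,8,11}  ✓accept
'b' @ 5: {9,10}
'a' @ 6: {5,7,8,11}  ✓accept
'b' @ 7: {9,10}
'c' @ 8: {5,7,8,11}  ✓accept
after full input: {5,7,8,11}  (accept=5 in)

Answer: ACCEPT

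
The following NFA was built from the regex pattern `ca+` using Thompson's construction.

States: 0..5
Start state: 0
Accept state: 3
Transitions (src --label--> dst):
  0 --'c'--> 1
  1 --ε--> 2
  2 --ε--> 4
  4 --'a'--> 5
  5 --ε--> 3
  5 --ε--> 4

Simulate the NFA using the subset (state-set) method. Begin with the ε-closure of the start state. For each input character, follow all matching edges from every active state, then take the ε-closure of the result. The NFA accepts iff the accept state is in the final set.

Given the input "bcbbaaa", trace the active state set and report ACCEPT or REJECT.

Answer: REJECT

Trace:
start: ε-closure({0}) = {0}
'b' @ 1: {}  — dead — no transitions
rest 'cbbaaa' ignored (set empty)
after full input: {}  (accept=3 not in)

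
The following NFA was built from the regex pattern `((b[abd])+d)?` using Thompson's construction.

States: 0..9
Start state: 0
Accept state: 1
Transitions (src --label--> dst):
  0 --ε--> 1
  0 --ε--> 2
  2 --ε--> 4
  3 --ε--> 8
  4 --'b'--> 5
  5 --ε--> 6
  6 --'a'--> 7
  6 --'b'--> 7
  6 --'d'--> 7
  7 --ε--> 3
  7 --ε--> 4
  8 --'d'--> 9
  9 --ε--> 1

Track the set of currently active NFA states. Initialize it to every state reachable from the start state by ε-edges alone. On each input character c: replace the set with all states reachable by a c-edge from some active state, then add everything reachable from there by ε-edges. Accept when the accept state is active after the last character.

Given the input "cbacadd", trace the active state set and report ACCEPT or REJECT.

Answer: REJECT

Derivation:
start: ε-closure({0}) = {0,1,2,4}
'c' @ 1: {}  — state set empty
rest 'bacadd' ignored (set empty)
final: {}; accept 1 not in set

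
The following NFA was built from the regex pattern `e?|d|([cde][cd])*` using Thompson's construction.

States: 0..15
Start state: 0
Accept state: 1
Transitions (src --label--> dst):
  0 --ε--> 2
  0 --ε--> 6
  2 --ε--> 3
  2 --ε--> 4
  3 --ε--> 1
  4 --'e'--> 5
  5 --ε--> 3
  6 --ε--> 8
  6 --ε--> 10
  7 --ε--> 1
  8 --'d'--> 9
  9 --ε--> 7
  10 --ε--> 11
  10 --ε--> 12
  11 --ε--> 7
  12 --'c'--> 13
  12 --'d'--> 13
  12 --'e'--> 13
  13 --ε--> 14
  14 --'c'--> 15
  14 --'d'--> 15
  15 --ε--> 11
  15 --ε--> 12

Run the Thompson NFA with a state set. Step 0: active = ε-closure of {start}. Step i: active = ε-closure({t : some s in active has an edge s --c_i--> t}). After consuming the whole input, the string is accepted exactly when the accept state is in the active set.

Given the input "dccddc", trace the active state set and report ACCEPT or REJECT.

initial (ε-close {0}): {0,1,2,3,4,6,7,8,10,11,12}
'd' @ 1: {1,7,9,13,14}  [accepting]
'c' @ 2: {1,7,11,12,15}  [accepting]
'c' @ 3: {13,14}
'd' @ 4: {1,7,11,12,15}  [accepting]
'd' @ 5: {13,14}
'c' @ 6: {1,7,11,12,15}  [accepting]
final: {1,7,11,12,15}; accept 1 in set

Answer: ACCEPT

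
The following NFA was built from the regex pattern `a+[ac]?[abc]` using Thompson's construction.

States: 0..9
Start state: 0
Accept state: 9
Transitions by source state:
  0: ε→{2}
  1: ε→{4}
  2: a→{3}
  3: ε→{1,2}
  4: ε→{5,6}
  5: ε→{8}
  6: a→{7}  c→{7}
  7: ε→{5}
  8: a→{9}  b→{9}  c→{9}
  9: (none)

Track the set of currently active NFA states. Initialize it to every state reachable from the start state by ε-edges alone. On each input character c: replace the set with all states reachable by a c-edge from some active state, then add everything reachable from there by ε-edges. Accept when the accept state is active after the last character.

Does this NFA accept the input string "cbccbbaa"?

Answer: REJECT

Derivation:
S₀ = ε-closure({0}) = {0,2}
'c' @ 1: {}  — dead — no transitions
rest 'bccbbaa' ignored (set empty)
final: {}; accept 9 not in set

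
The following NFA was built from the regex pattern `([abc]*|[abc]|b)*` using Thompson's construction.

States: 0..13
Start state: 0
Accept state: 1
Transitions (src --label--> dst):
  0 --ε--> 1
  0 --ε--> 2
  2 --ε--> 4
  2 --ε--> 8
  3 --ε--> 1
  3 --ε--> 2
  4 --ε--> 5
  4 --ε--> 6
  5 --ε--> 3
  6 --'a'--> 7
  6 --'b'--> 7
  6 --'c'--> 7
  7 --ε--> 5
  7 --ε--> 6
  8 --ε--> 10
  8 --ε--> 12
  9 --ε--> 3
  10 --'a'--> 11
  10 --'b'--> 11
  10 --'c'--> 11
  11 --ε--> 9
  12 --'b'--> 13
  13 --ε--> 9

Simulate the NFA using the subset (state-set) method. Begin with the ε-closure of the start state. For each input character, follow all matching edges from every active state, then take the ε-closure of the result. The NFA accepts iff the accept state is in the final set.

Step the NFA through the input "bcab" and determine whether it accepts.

Answer: ACCEPT

Steps:
start: ε-closure({0}) = {0,1,2,3,4,5,6,8,10,12}
'b' @ 1: {1,2,3,4,5,6,7,8,9,10,11,12,13}  ✓accept
'c' @ 2: {1,2,3,4,5,6,7,8,9,10,11,12}  ✓accept
'a' @ 3: {1,2,3,4,5,6,7,8,9,10,11,12}  ✓accept
'b' @ 4: {1,2,3,4,5,6,7,8,9,10,11,12,13}  ✓accept
after full input: {1,2,3,4,5,6,7,8,9,10,11,12,13}  (accept=1 in)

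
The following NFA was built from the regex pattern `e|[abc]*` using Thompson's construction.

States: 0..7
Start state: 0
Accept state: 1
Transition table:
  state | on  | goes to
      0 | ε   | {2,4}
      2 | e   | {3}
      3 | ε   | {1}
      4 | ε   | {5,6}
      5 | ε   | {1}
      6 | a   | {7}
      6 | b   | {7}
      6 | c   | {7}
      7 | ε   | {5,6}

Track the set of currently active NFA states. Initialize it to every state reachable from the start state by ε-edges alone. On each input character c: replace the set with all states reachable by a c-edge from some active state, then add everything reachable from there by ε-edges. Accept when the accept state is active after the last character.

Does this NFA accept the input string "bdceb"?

Answer: REJECT

Derivation:
initial (ε-close {0}): {0,1,2,4,5,6}
'b' @ 1: {1,5,6,7}  (accept∈set)
'd' @ 2: {}  — state set empty
rest 'ceb' ignored (set empty)
final: {}; accept 1 not in set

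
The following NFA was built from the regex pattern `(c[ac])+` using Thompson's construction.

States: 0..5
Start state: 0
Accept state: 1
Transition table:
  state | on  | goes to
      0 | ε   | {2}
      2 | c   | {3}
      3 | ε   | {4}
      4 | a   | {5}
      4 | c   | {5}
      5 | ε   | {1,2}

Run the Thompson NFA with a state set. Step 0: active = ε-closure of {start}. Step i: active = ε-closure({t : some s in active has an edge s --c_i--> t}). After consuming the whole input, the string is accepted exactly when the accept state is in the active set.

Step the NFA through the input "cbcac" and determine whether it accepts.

Answer: REJECT

Trace:
start: ε-closure({0}) = {0,2}
'c' @ 1: {3,4}
'b' @ 2: {}  — no active states
rest 'cac' ignored (set empty)
end set {} — state 1 not in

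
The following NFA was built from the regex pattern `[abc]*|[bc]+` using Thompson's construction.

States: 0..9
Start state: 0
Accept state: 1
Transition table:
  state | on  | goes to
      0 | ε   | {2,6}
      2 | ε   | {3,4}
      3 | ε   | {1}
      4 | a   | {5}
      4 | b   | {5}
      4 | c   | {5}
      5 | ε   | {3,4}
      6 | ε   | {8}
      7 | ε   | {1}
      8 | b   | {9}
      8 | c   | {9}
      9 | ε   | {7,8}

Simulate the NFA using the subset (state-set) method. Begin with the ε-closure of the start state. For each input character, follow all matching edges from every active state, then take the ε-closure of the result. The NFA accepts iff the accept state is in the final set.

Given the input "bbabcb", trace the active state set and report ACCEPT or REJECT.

Answer: ACCEPT

Trace:
S₀ = ε-closure({0}) = {0,1,2,3,4,6,8}
'b' @ 1: {1,3,4,5,7,8,9}  ✓accept
'b' @ 2: {1,3,4,5,7,8,9}  ✓accept
'a' @ 3: {1,3,4,5}  ✓accept
'b' @ 4: {1,3,4,5}  ✓accept
'c' @ 5: {1,3,4,5}  ✓accept
'b' @ 6: {1,3,4,5}  ✓accept
final: {1,3,4,5}; accept 1 in set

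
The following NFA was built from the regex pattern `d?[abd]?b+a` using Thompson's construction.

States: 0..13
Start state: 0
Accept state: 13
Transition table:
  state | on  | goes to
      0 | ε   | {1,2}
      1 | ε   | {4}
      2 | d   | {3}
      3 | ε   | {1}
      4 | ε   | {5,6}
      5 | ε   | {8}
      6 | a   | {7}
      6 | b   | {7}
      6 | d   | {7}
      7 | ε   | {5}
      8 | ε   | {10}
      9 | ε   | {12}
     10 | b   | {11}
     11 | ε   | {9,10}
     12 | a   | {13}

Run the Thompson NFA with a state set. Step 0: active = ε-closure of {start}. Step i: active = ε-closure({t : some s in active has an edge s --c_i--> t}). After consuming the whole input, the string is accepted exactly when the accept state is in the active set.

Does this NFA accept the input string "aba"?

Answer: ACCEPT

Steps:
start: ε-closure({0}) = {0,1,2,4,5,6,8,10}
'a' @ 1: {5,7,8,10}
'b' @ 2: {9,10,11,12}
'a' @ 3: {13}  ✓accept
final: {13}; accept 13 in set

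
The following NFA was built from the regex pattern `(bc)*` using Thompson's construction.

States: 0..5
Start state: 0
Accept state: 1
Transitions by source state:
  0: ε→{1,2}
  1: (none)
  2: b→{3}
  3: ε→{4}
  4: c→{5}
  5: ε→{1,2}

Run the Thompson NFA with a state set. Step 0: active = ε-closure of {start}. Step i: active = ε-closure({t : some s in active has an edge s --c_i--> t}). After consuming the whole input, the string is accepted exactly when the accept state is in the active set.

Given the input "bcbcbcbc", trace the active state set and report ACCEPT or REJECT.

S₀ = ε-closure({0}) = {0,1,2}
'b' @ 1: {3,4}
'c' @ 2: {1,2,5}  [accepting]
'b' @ 3: {3,4}
'c' @ 4: {1,2,5}  [accepting]
'b' @ 5: {3,4}
'c' @ 6: {1,2,5}  [accepting]
'b' @ 7: {3,4}
'c' @ 8: {1,2,5}  [accepting]
final: {1,2,5}; accept 1 in set

Answer: ACCEPT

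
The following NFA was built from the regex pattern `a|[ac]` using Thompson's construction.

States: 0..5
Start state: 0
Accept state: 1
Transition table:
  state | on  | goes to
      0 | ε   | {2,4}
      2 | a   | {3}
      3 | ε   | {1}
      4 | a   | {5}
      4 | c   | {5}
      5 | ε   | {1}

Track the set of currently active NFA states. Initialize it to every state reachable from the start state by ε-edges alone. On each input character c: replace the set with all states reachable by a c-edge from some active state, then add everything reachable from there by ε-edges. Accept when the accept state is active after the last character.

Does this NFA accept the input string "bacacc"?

start: ε-closure({0}) = {0,2,4}
'b' @ 1: {}  — no active states
rest 'acacc' ignored (set empty)
final: {}; accept 1 not in set

Answer: REJECT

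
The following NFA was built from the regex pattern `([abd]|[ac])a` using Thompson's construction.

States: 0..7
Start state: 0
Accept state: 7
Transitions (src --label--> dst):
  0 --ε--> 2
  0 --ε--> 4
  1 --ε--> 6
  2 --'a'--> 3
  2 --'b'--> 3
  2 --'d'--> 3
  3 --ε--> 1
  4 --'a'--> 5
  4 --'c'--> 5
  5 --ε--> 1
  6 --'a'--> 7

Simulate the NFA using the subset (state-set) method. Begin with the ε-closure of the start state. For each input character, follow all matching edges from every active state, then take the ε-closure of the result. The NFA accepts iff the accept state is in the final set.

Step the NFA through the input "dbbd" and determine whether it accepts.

Answer: REJECT

Trace:
start: ε-closure({0}) = {0,2,4}
'd' @ 1: {1,3,6}
'b' @ 2: {}  — no active states
rest 'bd' ignored (set empty)
final: {}; accept 7 not in set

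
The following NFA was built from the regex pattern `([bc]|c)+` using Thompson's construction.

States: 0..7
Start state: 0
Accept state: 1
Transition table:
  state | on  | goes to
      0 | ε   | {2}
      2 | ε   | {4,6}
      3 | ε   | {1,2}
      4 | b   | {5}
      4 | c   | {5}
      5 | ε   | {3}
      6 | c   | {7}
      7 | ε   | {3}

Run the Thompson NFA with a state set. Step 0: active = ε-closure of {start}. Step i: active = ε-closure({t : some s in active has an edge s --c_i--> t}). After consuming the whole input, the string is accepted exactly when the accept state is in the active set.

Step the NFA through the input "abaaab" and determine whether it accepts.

Answer: REJECT

Derivation:
S₀ = ε-closure({0}) = {0,2,4,6}
'a' @ 1: {}  — state set empty
rest 'baaab' ignored (set empty)
final: {}; accept 1 not in set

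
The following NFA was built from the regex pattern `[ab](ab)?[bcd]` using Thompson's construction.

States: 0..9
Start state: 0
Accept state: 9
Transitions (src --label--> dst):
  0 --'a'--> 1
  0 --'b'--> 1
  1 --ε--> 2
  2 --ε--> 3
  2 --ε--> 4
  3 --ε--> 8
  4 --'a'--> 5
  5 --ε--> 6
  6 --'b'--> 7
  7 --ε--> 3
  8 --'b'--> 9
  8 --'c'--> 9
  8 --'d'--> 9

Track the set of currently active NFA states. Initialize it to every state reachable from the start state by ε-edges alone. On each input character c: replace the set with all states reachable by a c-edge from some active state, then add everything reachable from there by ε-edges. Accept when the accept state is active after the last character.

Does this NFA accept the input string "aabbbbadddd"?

start: ε-closure({0}) = {0}
'a' @ 1: {1,2,3,4,8}
'a' @ 2: {5,6}
'b' @ 3: {3,7,8}
'b' @ 4: {9}  ✓accept
'b' @ 5: {}  — dead — no transitions
rest 'badddd' ignored (set empty)
end set {} — state 9 not in

Answer: REJECT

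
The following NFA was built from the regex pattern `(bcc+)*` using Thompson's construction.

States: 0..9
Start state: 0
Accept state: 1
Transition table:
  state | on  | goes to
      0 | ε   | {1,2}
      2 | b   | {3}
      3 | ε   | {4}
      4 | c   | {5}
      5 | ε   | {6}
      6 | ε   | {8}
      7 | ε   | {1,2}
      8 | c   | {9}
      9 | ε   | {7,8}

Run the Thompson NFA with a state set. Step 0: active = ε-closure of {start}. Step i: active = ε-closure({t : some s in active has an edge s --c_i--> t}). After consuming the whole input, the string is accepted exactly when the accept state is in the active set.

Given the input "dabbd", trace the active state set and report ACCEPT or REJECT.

initial (ε-close {0}): {0,1,2}
'd' @ 1: {}  — dead — no transitions
rest 'abbd' ignored (set empty)
final: {}; accept 1 not in set

Answer: REJECT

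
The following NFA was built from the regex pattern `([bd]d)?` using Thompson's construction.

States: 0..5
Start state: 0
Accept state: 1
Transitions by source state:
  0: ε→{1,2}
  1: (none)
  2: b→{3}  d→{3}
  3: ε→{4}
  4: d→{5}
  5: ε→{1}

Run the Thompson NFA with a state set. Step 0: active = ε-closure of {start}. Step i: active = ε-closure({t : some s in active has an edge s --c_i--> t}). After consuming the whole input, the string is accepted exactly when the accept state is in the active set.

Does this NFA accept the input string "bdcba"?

start: ε-closure({0}) = {0,1,2}
'b' @ 1: {3,4}
'd' @ 2: {1,5}  [accepting]
'c' @ 3: {}  — dead — no transitions
rest 'ba' ignored (set empty)
after full input: {}  (accept=1 not in)

Answer: REJECT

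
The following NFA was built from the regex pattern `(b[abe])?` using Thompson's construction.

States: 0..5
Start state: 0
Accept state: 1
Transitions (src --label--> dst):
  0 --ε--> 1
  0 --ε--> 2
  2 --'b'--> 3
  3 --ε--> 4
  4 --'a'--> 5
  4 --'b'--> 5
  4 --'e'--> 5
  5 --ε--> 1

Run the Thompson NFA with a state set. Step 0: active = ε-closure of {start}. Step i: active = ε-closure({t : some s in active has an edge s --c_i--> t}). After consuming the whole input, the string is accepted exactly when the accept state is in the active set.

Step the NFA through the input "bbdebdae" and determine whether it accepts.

Answer: REJECT

Derivation:
start: ε-closure({0}) = {0,1,2}
'b' @ 1: {3,4}
'b' @ 2: {1,5}  ✓accept
'd' @ 3: {}  — dead — no transitions
rest 'ebdae' ignored (set empty)
end set {} — state 1 not in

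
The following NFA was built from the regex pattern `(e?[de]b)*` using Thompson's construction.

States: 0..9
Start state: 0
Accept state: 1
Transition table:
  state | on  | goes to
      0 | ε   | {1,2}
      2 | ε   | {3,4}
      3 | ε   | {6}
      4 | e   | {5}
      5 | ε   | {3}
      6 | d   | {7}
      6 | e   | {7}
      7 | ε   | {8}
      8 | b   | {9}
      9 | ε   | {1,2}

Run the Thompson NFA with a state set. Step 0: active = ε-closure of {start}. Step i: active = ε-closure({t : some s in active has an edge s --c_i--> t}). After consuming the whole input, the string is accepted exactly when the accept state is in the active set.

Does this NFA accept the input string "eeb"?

S₀ = ε-closure({0}) = {0,1,2,3,4,6}
'e' @ 1: {3,5,6,7,8}
'e' @ 2: {7,8}
'b' @ 3: {1,2,3,4,6,9}  (accept∈set)
after full input: {1,2,3,4,6,9}  (accept=1 in)

Answer: ACCEPT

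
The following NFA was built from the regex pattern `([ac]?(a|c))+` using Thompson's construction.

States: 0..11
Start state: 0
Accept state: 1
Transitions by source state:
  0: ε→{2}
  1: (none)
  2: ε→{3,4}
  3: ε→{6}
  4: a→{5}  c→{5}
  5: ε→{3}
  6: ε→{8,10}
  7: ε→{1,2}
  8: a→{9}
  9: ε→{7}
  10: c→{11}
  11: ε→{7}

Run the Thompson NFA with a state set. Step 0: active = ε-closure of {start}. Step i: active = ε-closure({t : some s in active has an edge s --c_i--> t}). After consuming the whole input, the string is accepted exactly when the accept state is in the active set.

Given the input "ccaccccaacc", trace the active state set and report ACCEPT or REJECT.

initial (ε-close {0}): {0,2,3,4,6,8,10}
'c' @ 1: {1,2,3,4,5,6,7,8,10,11}  (accept∈set)
'c' @ 2: {1,2,3,4,5,6,7,8,10,11}  (accept∈set)
'a' @ 3: {1,2,3,4,5,6,7,8,9,10}  (accept∈set)
'c' @ 4: {1,2,3,4,5,6,7,8,10,11}  (accept∈set)
'c' @ 5: {1,2,3,4,5,6,7,8,10,11}  (accept∈set)
'c' @ 6: {1,2,3,4,5,6,7,8,10,11}  (accept∈set)
'c' @ 7: {1,2,3,4,5,6,7,8,10,11}  (accept∈set)
'a' @ 8: {1,2,3,4,5,6,7,8,9,10}  (accept∈set)
'a' @ 9: {1,2,3,4,5,6,7,8,9,10}  (accept∈set)
'c' @ 10: {1,2,3,4,5,6,7,8,10,11}  (accept∈set)
'c' @ 11: {1,2,3,4,5,6,7,8,10,11}  (accept∈set)
end set {1,2,3,4,5,6,7,8,10,11} — state 1 in

Answer: ACCEPT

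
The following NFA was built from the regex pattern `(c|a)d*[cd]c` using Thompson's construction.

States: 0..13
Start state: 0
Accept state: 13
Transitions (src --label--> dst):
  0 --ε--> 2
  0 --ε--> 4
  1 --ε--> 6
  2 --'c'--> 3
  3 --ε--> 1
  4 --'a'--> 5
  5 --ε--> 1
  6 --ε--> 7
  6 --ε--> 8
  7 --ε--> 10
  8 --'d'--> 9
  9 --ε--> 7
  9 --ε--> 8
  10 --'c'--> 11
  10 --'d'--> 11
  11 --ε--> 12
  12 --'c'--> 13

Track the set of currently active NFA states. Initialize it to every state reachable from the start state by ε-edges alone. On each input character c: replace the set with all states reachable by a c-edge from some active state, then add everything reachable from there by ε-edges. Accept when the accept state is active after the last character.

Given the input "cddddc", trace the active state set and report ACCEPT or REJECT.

S₀ = ε-closure({0}) = {0,2,4}
'c' @ 1: {1,3,6,7,8,10}
'd' @ 2: {7,8,9,10,11,12}
'd' @ 3: {7,8,9,10,11,12}
'd' @ 4: {7,8,9,10,11,12}
'd' @ 5: {7,8,9,10,11,12}
'c' @ 6: {11,12,13}  ✓accept
final: {11,12,13}; accept 13 in set

Answer: ACCEPT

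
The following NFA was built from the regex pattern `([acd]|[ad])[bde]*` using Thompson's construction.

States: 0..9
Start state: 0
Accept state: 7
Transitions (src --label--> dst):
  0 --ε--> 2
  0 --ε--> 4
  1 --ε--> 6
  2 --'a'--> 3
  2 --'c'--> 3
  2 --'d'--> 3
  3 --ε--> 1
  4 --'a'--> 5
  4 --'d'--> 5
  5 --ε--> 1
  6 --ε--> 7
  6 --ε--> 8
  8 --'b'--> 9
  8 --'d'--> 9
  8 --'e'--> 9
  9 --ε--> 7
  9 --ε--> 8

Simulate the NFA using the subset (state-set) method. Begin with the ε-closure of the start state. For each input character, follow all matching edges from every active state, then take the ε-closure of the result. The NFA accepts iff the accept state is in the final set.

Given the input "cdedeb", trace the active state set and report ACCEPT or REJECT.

start: ε-closure({0}) = {0,2,4}
'c' @ 1: {1,3,6,7,8}  (accept∈set)
'd' @ 2: {7,8,9}  (accept∈set)
'e' @ 3: {7,8,9}  (accept∈set)
'd' @ 4: {7,8,9}  (accept∈set)
'e' @ 5: {7,8,9}  (accept∈set)
'b' @ 6: {7,8,9}  (accept∈set)
final: {7,8,9}; accept 7 in set

Answer: ACCEPT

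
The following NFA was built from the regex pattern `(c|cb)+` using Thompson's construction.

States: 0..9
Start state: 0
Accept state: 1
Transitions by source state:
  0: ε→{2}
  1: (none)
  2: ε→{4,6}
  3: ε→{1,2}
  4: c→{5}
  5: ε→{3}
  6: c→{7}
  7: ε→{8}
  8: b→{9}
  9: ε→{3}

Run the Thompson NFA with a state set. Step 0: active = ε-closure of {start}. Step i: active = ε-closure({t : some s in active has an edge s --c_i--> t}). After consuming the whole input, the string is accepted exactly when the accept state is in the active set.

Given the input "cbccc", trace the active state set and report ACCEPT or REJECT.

S₀ = ε-closure({0}) = {0,2,4,6}
'c' @ 1: {1,2,3,4,5,6,7,8}  ✓accept
'b' @ 2: {1,2,3,4,6,9}  ✓accept
'c' @ 3: {1,2,3,4,5,6,7,8}  ✓accept
'c' @ 4: {1,2,3,4,5,6,7,8}  ✓accept
'c' @ 5: {1,2,3,4,5,6,7,8}  ✓accept
final: {1,2,3,4,5,6,7,8}; accept 1 in set

Answer: ACCEPT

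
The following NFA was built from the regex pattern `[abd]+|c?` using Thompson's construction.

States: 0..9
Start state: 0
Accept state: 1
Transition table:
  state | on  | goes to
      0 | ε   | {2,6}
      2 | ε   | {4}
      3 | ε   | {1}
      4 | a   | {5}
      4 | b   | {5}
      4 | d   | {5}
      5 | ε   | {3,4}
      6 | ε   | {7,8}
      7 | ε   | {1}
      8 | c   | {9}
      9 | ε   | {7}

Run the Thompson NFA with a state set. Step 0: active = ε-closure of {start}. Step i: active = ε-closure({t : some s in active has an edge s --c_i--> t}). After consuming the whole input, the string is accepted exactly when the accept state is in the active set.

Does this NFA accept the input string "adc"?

start: ε-closure({0}) = {0,1,2,4,6,7,8}
'a' @ 1: {1,3,4,5}  [accepting]
'd' @ 2: {1,3,4,5}  [accepting]
'c' @ 3: {}  — dead — no transitions
after full input: {}  (accept=1 not in)

Answer: REJECT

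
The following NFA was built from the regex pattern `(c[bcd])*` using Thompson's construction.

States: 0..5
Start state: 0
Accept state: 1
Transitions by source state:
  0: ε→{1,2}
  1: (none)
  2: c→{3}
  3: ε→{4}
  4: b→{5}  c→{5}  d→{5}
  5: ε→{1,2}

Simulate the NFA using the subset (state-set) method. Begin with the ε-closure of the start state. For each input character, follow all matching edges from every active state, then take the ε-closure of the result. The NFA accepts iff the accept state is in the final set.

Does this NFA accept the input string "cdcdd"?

start: ε-closure({0}) = {0,1,2}
'c' @ 1: {3,4}
'd' @ 2: {1,2,5}  ✓accept
'c' @ 3: {3,4}
'd' @ 4: {1,2,5}  ✓accept
'd' @ 5: {}  — state set empty
after full input: {}  (accept=1 not in)

Answer: REJECT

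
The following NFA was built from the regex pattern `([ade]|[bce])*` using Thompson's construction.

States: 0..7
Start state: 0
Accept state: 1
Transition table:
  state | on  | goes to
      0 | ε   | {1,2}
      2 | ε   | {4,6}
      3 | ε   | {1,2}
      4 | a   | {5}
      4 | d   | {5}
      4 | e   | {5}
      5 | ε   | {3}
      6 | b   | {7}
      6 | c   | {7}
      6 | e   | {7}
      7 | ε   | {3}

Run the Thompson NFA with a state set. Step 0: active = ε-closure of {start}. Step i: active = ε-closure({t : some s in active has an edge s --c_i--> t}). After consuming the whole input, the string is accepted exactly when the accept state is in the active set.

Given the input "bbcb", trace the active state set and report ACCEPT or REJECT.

start: ε-closure({0}) = {0,1,2,4,6}
'b' @ 1: {1,2,3,4,6,7}  ✓accept
'b' @ 2: {1,2,3,4,6,7}  ✓accept
'c' @ 3: {1,2,3,4,6,7}  ✓accept
'b' @ 4: {1,2,3,4,6,7}  ✓accept
after full input: {1,2,3,4,6,7}  (accept=1 in)

Answer: ACCEPT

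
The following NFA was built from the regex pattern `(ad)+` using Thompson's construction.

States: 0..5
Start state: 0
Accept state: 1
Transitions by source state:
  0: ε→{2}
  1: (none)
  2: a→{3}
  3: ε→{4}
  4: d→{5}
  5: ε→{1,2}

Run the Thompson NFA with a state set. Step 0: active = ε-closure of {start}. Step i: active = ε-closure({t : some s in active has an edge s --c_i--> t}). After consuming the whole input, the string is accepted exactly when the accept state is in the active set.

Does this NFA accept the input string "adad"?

Answer: ACCEPT

Derivation:
S₀ = ε-closure({0}) = {0,2}
'a' @ 1: {3,4}
'd' @ 2: {1,2,5}  ✓accept
'a' @ 3: {3,4}
'd' @ 4: {1,2,5}  ✓accept
final: {1,2,5}; accept 1 in set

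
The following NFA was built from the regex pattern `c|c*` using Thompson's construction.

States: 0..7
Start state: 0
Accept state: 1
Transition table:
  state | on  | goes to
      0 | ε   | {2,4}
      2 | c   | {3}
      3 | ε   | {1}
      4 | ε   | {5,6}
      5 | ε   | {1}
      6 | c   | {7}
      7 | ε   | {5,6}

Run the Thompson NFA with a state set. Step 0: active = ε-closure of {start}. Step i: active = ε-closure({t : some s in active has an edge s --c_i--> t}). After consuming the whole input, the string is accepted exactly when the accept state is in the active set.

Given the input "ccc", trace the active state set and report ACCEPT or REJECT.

Answer: ACCEPT

Steps:
initial (ε-close {0}): {0,1,2,4,5,6}
'c' @ 1: {1,3,5,6,7}  (accept∈set)
'c' @ 2: {1,5,6,7}  (accept∈set)
'c' @ 3: {1,5,6,7}  (accept∈set)
final: {1,5,6,7}; accept 1 in set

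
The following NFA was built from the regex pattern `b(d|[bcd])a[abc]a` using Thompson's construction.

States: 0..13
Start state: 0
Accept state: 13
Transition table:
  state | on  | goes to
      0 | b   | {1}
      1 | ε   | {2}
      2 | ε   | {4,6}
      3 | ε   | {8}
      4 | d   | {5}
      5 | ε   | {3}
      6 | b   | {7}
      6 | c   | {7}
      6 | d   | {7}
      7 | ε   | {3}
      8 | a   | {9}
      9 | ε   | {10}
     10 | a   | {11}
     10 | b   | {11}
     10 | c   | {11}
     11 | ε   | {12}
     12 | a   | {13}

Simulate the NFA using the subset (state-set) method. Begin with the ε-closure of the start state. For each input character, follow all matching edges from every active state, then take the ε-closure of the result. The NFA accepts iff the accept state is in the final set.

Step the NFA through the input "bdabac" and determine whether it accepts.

Answer: REJECT

Steps:
S₀ = ε-closure({0}) = {0}
'b' @ 1: {1,2,4,6}
'd' @ 2: {3,5,7,8}
'a' @ 3: {9,10}
'b' @ 4: {11,12}
'a' @ 5: {13}  ✓accept
'c' @ 6: {}  — dead — no transitions
final: {}; accept 13 not in set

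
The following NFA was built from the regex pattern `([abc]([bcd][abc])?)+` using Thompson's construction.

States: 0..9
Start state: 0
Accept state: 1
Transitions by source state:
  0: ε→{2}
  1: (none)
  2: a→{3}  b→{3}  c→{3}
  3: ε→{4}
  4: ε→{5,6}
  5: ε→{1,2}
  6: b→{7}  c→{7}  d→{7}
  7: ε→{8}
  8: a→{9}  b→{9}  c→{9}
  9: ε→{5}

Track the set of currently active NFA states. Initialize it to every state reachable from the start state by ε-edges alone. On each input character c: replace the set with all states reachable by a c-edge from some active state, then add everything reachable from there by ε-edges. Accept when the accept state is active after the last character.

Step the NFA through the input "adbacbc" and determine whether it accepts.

start: ε-closure({0}) = {0,2}
'a' @ 1: {1,2,3,4,5,6}  (accept∈set)
'd' @ 2: {7,8}
'b' @ 3: {1,2,5,9}  (accept∈set)
'a' @ 4: {1,2,3,4,5,6}  (accept∈set)
'c' @ 5: {1,2,3,4,5,6,7,8}  (accept∈set)
'b' @ 6: {1,2,3,4,5,6,7,8,9}  (accept∈set)
'c' @ 7: {1,2,3,4,5,6,7,8,9}  (accept∈set)
after full input: {1,2,3,4,5,6,7,8,9}  (accept=1 in)

Answer: ACCEPT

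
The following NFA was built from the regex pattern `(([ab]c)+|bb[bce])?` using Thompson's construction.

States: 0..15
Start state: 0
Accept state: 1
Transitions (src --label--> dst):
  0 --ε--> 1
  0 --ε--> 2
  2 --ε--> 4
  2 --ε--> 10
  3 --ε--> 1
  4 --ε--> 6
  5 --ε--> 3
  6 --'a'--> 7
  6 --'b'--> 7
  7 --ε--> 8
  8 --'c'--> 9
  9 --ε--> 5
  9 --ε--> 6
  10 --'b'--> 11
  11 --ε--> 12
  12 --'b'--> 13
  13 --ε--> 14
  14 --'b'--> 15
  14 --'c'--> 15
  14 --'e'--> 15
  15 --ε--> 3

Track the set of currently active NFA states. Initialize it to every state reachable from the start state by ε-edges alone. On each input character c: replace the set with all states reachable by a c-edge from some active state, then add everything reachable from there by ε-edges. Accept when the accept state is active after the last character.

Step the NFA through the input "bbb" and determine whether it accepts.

Answer: ACCEPT

Trace:
S₀ = ε-closure({0}) = {0,1,2,4,6,10}
'b' @ 1: {7,8,11,12}
'b' @ 2: {13,14}
'b' @ 3: {1,3,15}  (accept∈set)
end set {1,3,15} — state 1 in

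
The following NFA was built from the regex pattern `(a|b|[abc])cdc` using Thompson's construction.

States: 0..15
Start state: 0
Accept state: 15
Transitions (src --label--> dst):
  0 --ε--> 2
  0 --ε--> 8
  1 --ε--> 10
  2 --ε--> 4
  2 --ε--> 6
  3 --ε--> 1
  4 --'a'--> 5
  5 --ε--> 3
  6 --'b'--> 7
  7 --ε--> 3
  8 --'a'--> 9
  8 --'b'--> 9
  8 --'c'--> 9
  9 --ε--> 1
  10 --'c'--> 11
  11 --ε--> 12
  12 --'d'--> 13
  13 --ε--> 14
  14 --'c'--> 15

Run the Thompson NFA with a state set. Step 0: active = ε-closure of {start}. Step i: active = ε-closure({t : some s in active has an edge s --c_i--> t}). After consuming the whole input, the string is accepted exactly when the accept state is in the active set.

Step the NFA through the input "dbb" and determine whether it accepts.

Answer: REJECT

Steps:
start: ε-closure({0}) = {0,2,4,6,8}
'd' @ 1: {}  — dead — no transitions
rest 'bb' ignored (set empty)
end set {} — state 15 not in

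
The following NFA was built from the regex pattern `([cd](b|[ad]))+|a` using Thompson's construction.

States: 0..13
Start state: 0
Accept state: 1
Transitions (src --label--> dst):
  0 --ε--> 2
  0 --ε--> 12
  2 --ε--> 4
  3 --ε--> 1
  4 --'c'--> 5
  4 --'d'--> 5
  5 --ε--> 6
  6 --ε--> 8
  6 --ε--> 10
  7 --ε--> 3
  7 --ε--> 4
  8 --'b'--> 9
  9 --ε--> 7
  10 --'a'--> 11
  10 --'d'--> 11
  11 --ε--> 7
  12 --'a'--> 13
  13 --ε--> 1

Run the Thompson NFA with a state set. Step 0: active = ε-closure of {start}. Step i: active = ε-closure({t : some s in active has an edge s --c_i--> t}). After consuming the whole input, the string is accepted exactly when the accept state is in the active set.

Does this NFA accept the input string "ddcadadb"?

S₀ = ε-closure({0}) = {0,2,4,12}
'd' @ 1: {5,6,8,10}
'd' @ 2: {1,3,4,7,11}  ✓accept
'c' @ 3: {5,6,8,10}
'a' @ 4: {1,3,4,7,11}  ✓accept
'd' @ 5: {5,6,8,10}
'a' @ 6: {1,3,4,7,11}  ✓accept
'd' @ 7: {5,6,8,10}
'b' @ 8: {1,3,4,7,9}  ✓accept
after full input: {1,3,4,7,9}  (accept=1 in)

Answer: ACCEPT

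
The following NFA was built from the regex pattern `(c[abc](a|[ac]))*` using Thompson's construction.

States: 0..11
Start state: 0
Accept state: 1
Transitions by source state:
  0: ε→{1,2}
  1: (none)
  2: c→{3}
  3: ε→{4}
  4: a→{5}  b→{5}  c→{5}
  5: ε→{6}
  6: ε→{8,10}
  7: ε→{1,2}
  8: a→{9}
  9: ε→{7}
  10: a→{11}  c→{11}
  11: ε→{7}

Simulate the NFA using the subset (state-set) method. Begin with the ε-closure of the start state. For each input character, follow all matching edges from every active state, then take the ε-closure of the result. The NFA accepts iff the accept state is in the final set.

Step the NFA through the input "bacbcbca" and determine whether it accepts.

Answer: REJECT

Trace:
initial (ε-close {0}): {0,1,2}
'b' @ 1: {}  — no active states
rest 'acbcbca' ignored (set empty)
final: {}; accept 1 not in set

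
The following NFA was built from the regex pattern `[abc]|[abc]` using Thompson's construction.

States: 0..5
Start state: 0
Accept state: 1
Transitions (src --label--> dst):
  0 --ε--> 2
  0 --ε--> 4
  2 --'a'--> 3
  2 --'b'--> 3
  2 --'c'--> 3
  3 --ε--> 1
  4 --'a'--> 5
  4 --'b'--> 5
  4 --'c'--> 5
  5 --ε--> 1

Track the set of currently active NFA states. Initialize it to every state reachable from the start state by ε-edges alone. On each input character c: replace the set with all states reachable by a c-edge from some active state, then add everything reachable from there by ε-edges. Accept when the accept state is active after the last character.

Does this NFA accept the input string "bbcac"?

Answer: REJECT

Derivation:
S₀ = ε-closure({0}) = {0,2,4}
'b' @ 1: {1,3,5}  [accepting]
'b' @ 2: {}  — state set empty
rest 'cac' ignored (set empty)
end set {} — state 1 not in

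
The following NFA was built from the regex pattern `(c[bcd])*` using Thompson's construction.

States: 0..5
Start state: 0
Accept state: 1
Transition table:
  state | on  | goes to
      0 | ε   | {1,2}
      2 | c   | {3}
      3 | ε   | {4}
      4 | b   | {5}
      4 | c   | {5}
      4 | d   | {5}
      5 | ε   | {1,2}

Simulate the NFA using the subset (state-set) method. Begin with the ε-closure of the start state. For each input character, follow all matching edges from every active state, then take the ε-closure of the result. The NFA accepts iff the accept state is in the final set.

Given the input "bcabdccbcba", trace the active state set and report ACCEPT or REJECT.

S₀ = ε-closure({0}) = {0,1,2}
'b' @ 1: {}  — no active states
rest 'cabdccbcba' ignored (set empty)
after full input: {}  (accept=1 not in)

Answer: REJECT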